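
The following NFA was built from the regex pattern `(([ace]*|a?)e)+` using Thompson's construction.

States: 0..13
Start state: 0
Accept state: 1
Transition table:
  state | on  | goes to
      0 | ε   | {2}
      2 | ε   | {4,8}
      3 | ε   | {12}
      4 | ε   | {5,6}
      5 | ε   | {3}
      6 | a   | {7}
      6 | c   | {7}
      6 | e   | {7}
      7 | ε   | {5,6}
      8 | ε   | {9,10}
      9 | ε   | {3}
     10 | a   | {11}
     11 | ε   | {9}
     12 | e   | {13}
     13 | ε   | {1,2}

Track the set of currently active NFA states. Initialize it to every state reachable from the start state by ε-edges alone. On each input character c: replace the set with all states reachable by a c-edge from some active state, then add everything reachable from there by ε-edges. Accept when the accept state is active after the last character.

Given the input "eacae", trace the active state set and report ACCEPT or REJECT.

Answer: ACCEPT

Derivation:
start: ε-closure({0}) = {0,2,3,4,5,6,8,9,10,12}
'e' @ 1: {1,2,3,4,5,6,7,8,9,10,12,13}  ✓accept
'a' @ 2: {3,5,6,7,9,11,12}
'c' @ 3: {3,5,6,7,12}
'a' @ 4: {3,5,6,7,12}
'e' @ 5: {1,2,3,4,5,6,7,8,9,10,12,13}  ✓accept
final: {1,2,3,4,5,6,7,8,9,10,12,13}; accept 1 in set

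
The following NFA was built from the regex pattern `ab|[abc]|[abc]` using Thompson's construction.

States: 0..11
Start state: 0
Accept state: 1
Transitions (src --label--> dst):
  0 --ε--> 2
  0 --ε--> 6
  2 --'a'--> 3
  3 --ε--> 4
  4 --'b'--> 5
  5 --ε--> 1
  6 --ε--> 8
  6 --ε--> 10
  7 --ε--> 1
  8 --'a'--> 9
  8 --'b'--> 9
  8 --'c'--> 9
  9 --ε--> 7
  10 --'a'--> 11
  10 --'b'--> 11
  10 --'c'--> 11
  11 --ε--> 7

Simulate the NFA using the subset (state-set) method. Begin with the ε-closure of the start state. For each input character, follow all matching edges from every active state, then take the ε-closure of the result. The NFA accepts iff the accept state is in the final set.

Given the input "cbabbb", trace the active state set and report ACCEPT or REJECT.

Answer: REJECT

Steps:
start: ε-closure({0}) = {0,2,6,8,10}
'c' @ 1: {1,7,9,11}  [accepting]
'b' @ 2: {}  — state set empty
rest 'abbb' ignored (set empty)
end set {} — state 1 not in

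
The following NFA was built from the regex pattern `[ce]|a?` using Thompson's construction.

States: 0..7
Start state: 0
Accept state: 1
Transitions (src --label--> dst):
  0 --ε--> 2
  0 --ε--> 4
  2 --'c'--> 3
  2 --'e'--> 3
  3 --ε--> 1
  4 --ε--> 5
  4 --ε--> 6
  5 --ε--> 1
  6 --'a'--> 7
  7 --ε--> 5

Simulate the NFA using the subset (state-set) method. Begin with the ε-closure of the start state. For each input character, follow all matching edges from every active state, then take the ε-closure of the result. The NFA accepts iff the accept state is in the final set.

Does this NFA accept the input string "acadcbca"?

Answer: REJECT

Derivation:
start: ε-closure({0}) = {0,1,2,4,5,6}
'a' @ 1: {1,5,7}  ✓accept
'c' @ 2: {}  — dead — no transitions
rest 'adcbca' ignored (set empty)
end set {} — state 1 not in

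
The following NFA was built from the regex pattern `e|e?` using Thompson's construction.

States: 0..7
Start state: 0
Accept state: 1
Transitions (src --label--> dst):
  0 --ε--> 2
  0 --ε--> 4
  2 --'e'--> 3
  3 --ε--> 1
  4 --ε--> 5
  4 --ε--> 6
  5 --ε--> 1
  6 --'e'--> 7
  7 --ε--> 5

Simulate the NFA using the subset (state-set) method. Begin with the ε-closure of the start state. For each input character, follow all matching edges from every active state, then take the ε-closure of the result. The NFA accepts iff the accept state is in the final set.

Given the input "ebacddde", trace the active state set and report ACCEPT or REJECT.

S₀ = ε-closure({0}) = {0,1,2,4,5,6}
'e' @ 1: {1,3,5,7}  [accepting]
'b' @ 2: {}  — dead — no transitions
rest 'acddde' ignored (set empty)
after full input: {}  (accept=1 not in)

Answer: REJECT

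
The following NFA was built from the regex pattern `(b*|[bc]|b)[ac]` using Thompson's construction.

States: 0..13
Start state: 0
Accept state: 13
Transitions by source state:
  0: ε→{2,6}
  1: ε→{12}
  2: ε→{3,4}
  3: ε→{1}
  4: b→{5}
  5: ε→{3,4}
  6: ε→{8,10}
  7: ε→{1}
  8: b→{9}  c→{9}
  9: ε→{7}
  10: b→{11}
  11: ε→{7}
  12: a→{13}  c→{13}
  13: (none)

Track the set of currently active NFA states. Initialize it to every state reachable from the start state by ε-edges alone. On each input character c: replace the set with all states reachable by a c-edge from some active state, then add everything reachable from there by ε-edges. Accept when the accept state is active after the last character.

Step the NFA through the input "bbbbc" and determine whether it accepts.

Answer: ACCEPT

Steps:
initial (ε-close {0}): {0,1,2,3,4,6,8,10,12}
'b' @ 1: {1,3,4,5,7,9,11,12}
'b' @ 2: {1,3,4,5,12}
'b' @ 3: {1,3,4,5,12}
'b' @ 4: {1,3,4,5,12}
'c' @ 5: {13}  [accepting]
end set {13} — state 13 in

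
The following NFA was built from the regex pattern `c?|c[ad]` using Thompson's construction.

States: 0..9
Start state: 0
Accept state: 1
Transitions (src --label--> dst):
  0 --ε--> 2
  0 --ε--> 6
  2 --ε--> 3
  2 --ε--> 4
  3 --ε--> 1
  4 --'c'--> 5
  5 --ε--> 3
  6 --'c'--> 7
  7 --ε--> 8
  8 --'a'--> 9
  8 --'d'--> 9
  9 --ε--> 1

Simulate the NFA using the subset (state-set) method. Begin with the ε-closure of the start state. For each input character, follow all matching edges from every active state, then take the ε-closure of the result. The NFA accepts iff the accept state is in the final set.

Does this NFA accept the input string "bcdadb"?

initial (ε-close {0}): {0,1,2,3,4,6}
'b' @ 1: {}  — dead — no transitions
rest 'cdadb' ignored (set empty)
end set {} — state 1 not in

Answer: REJECT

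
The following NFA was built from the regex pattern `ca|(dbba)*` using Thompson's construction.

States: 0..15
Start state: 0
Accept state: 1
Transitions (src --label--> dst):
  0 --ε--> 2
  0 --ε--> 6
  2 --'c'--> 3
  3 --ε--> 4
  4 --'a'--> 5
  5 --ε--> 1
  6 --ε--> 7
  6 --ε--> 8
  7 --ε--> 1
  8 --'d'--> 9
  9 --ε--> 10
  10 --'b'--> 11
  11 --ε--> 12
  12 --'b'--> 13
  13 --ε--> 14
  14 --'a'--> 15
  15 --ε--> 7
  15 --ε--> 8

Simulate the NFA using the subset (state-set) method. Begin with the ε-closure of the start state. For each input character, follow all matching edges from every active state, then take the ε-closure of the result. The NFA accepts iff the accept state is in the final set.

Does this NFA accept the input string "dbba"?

Answer: ACCEPT

Steps:
S₀ = ε-closure({0}) = {0,1,2,6,7,8}
'd' @ 1: {9,10}
'b' @ 2: {11,12}
'b' @ 3: {13,14}
'a' @ 4: {1,7,8,15}  [accepting]
end set {1,7,8,15} — state 1 in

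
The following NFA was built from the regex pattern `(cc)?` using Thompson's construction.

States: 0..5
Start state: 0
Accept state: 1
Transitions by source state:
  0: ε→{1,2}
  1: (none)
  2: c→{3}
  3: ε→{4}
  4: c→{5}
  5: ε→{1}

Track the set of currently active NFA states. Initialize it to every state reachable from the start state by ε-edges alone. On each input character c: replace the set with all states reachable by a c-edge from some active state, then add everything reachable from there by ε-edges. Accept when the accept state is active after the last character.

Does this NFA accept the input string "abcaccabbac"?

Answer: REJECT

Trace:
start: ε-closure({0}) = {0,1,2}
'a' @ 1: {}  — no active states
rest 'bcaccabbac' ignored (set empty)
end set {} — state 1 not in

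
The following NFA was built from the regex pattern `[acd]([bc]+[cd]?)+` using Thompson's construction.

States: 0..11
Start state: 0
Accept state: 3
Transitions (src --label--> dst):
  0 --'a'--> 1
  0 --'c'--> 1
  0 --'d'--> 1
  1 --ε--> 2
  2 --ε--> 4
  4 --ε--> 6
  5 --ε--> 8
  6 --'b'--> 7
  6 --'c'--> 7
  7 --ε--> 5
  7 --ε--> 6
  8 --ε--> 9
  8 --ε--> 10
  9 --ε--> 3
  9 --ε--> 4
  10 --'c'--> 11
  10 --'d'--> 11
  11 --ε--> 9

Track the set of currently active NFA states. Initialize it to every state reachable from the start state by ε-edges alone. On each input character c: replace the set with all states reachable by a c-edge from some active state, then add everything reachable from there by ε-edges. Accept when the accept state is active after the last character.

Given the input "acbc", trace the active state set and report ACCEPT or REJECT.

Answer: ACCEPT

Trace:
start: ε-closure({0}) = {0}
'a' @ 1: {1,2,4,6}
'c' @ 2: {3,4,5,6,7,8,9,10}  (accept∈set)
'b' @ 3: {3,4,5,6,7,8,9,10}  (accept∈set)
'c' @ 4: {3,4,5,6,7,8,9,10,11}  (accept∈set)
final: {3,4,5,6,7,8,9,10,11}; accept 3 in set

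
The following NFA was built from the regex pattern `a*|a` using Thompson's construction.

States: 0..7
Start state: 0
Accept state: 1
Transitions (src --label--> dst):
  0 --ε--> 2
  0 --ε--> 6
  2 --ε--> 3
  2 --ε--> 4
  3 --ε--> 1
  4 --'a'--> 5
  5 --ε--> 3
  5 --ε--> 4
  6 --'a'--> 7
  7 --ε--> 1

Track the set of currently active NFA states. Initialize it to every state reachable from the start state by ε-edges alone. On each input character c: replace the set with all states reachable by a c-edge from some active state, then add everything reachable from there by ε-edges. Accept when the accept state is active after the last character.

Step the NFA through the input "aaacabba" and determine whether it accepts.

Answer: REJECT

Steps:
S₀ = ε-closure({0}) = {0,1,2,3,4,6}
'a' @ 1: {1,3,4,5,7}  [accepting]
'a' @ 2: {1,3,4,5}  [accepting]
'a' @ 3: {1,3,4,5}  [accepting]
'c' @ 4: {}  — no active states
rest 'abba' ignored (set empty)
end set {} — state 1 not in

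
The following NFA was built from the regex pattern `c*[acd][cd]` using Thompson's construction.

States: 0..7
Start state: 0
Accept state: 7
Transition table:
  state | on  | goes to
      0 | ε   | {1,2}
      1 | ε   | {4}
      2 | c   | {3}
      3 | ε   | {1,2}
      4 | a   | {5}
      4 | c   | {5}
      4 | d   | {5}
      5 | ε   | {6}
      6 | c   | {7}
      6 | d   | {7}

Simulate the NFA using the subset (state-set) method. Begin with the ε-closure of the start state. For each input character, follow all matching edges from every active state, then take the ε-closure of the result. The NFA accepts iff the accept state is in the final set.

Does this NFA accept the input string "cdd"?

initial (ε-close {0}): {0,1,2,4}
'c' @ 1: {1,2,3,4,5,6}
'd' @ 2: {5,6,7}  [accepting]
'd' @ 3: {7}  [accepting]
end set {7} — state 7 in

Answer: ACCEPT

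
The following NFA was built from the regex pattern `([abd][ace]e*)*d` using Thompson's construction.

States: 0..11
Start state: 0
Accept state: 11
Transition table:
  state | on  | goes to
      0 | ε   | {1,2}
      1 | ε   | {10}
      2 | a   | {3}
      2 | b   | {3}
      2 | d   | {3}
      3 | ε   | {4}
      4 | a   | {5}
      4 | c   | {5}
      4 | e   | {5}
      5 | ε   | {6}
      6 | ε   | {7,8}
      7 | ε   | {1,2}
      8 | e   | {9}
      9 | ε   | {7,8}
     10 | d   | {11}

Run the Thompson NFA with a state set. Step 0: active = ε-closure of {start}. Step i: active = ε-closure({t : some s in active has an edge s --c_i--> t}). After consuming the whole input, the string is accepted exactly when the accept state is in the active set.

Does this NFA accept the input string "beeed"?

initial (ε-close {0}): {0,1,2,10}
'b' @ 1: {3,4}
'e' @ 2: {1,2,5,6,7,8,10}
'e' @ 3: {1,2,7,8,9,10}
'e' @ 4: {1,2,7,8,9,10}
'd' @ 5: {3,4,11}  [accepting]
end set {3,4,11} — state 11 in

Answer: ACCEPT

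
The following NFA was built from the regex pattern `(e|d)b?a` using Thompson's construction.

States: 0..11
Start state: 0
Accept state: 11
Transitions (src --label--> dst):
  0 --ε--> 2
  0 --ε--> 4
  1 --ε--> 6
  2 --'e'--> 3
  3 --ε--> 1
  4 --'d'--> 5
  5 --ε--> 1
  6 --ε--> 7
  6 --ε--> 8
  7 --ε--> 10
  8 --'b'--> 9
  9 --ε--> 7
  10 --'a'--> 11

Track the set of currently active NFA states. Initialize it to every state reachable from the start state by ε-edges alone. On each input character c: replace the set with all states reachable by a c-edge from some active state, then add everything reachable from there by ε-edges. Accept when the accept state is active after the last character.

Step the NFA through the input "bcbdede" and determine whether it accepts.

S₀ = ε-closure({0}) = {0,2,4}
'b' @ 1: {}  — no active states
rest 'cbdede' ignored (set empty)
final: {}; accept 11 not in set

Answer: REJECT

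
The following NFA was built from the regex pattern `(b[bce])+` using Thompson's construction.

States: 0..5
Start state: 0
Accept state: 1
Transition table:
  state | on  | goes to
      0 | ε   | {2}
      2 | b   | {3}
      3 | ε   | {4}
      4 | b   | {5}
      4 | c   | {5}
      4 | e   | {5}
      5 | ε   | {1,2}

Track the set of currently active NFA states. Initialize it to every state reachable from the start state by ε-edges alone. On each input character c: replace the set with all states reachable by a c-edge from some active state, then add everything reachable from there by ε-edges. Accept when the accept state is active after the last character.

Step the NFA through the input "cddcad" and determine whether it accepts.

Answer: REJECT

Derivation:
start: ε-closure({0}) = {0,2}
'c' @ 1: {}  — state set empty
rest 'ddcad' ignored (set empty)
end set {} — state 1 not in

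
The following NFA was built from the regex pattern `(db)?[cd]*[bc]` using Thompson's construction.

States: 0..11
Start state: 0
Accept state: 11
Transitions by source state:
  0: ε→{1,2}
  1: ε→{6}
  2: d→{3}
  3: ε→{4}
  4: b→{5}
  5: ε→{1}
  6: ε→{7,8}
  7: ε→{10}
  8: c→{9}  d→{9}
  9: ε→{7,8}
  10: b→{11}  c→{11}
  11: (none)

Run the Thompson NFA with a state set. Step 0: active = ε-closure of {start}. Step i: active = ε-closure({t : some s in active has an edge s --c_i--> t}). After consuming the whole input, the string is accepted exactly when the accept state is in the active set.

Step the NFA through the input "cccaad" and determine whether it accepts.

Answer: REJECT

Steps:
S₀ = ε-closure({0}) = {0,1,2,6,7,8,10}
'c' @ 1: {7,8,9,10,11}  (accept∈set)
'c' @ 2: {7,8,9,10,11}  (accept∈set)
'c' @ 3: {7,8,9,10,11}  (accept∈set)
'a' @ 4: {}  — state set empty
rest 'ad' ignored (set empty)
end set {} — state 11 not in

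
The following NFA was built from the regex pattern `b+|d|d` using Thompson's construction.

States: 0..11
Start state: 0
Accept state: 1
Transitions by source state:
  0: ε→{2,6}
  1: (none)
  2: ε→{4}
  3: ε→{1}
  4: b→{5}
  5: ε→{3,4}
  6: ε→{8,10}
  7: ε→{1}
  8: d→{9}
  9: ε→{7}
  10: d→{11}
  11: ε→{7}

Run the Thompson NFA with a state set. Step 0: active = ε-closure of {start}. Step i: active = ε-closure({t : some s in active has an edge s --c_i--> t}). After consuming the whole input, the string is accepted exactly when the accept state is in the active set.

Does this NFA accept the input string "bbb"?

Answer: ACCEPT

Derivation:
initial (ε-close {0}): {0,2,4,6,8,10}
'b' @ 1: {1,3,4,5}  [accepting]
'b' @ 2: {1,3,4,5}  [accepting]
'b' @ 3: {1,3,4,5}  [accepting]
end set {1,3,4,5} — state 1 in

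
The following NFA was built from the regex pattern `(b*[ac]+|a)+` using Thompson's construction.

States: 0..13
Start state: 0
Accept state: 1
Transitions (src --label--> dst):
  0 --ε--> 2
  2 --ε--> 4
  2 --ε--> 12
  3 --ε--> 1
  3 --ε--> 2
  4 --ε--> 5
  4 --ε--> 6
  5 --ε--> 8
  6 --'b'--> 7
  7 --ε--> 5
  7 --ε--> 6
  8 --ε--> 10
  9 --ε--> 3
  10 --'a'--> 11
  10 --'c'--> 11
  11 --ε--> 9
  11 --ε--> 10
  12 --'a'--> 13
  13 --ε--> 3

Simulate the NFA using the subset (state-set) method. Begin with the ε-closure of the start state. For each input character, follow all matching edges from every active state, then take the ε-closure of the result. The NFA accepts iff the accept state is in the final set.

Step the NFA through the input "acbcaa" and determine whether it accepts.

Answer: ACCEPT

Derivation:
S₀ = ε-closure({0}) = {0,2,4,5,6,8,10,12}
'a' @ 1: {1,2,3,4,5,6,8,9,10,11,12,13}  [accepting]
'c' @ 2: {1,2,3,4,5,6,8,9,10,11,12}  [accepting]
'b' @ 3: {5,6,7,8,10}
'c' @ 4: {1,2,3,4,5,6,8,9,10,11,12}  [accepting]
'a' @ 5: {1,2,3,4,5,6,8,9,10,11,12,13}  [accepting]
'a' @ 6: {1,2,3,4,5,6,8,9,10,11,12,13}  [accepting]
after full input: {1,2,3,4,5,6,8,9,10,11,12,13}  (accept=1 in)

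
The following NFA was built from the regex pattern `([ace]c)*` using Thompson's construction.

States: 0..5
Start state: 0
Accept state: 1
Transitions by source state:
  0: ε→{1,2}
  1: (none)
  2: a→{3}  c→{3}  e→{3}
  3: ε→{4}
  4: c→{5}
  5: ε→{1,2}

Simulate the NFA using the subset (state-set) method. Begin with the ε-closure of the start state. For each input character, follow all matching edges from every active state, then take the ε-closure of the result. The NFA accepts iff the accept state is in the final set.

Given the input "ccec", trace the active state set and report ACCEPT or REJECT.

Answer: ACCEPT

Steps:
start: ε-closure({0}) = {0,1,2}
'c' @ 1: {3,4}
'c' @ 2: {1,2,5}  ✓accept
'e' @ 3: {3,4}
'c' @ 4: {1,2,5}  ✓accept
after full input: {1,2,5}  (accept=1 in)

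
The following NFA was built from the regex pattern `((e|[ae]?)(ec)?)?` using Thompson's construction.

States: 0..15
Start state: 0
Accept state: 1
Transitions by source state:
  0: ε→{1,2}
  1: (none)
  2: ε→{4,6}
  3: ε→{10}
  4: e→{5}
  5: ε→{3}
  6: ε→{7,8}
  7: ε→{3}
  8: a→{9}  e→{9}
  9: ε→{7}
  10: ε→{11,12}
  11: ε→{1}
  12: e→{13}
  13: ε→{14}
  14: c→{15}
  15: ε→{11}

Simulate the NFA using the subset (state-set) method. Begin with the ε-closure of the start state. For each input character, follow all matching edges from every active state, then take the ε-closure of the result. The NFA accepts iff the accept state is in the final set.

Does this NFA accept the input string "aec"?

initial (ε-close {0}): {0,1,2,3,4,6,7,8,10,11,12}
'a' @ 1: {1,3,7,9,10,11,12}  (accept∈set)
'e' @ 2: {13,14}
'c' @ 3: {1,11,15}  (accept∈set)
final: {1,11,15}; accept 1 in set

Answer: ACCEPT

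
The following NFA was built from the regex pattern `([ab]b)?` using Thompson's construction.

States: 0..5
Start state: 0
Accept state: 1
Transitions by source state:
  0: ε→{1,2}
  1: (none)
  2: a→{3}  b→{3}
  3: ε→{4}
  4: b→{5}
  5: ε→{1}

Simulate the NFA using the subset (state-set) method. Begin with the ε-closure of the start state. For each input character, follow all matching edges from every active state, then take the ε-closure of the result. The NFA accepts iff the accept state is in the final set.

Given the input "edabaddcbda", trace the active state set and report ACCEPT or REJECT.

Answer: REJECT

Derivation:
start: ε-closure({0}) = {0,1,2}
'e' @ 1: {}  — no active states
rest 'dabaddcbda' ignored (set empty)
after full input: {}  (accept=1 not in)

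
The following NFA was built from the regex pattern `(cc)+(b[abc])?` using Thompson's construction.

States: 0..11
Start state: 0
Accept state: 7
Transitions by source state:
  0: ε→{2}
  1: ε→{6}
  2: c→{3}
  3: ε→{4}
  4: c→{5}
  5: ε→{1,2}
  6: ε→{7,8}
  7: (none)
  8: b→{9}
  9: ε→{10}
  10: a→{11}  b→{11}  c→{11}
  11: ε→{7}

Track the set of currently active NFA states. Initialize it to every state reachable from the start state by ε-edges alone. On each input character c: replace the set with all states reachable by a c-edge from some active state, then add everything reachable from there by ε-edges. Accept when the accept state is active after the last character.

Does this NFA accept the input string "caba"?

initial (ε-close {0}): {0,2}
'c' @ 1: {3,4}
'a' @ 2: {}  — no active states
rest 'ba' ignored (set empty)
final: {}; accept 7 not in set

Answer: REJECT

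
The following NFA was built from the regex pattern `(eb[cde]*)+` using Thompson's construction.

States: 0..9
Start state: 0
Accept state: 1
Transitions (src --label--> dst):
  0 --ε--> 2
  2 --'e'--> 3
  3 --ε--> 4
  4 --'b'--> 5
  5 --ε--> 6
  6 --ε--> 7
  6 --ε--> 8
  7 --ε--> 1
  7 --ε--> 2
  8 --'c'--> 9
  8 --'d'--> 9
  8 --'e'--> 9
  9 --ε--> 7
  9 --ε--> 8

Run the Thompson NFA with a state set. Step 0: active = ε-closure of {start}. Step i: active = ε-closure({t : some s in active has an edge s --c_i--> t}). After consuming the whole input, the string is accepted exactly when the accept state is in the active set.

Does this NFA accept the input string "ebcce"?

initial (ε-close {0}): {0,2}
'e' @ 1: {3,4}
'b' @ 2: {1,2,5,6,7,8}  (accept∈set)
'c' @ 3: {1,2,7,8,9}  (accept∈set)
'c' @ 4: {1,2,7,8,9}  (accept∈set)
'e' @ 5: {1,2,3,4,7,8,9}  (accept∈set)
final: {1,2,3,4,7,8,9}; accept 1 in set

Answer: ACCEPT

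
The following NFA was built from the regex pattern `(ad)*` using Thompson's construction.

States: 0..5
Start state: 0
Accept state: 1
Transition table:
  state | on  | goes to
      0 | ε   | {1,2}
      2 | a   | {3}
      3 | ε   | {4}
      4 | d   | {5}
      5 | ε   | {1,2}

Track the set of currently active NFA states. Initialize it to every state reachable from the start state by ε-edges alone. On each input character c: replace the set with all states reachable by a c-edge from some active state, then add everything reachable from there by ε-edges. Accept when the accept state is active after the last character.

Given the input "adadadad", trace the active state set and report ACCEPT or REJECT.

initial (ε-close {0}): {0,1,2}
'a' @ 1: {3,4}
'd' @ 2: {1,2,5}  [accepting]
'a' @ 3: {3,4}
'd' @ 4: {1,2,5}  [accepting]
'a' @ 5: {3,4}
'd' @ 6: {1,2,5}  [accepting]
'a' @ 7: {3,4}
'd' @ 8: {1,2,5}  [accepting]
after full input: {1,2,5}  (accept=1 in)

Answer: ACCEPT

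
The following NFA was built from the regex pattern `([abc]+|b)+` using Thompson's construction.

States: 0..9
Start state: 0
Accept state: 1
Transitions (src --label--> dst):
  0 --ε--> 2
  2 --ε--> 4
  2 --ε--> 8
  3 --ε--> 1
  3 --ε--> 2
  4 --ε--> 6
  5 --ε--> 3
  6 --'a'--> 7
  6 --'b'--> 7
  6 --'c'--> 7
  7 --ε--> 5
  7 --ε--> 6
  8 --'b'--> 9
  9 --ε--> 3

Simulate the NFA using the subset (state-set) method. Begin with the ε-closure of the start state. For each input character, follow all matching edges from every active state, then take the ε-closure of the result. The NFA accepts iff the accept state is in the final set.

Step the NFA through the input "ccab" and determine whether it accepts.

initial (ε-close {0}): {0,2,4,6,8}
'c' @ 1: {1,2,3,4,5,6,7,8}  [accepting]
'c' @ 2: {1,2,3,4,5,6,7,8}  [accepting]
'a' @ 3: {1,2,3,4,5,6,7,8}  [accepting]
'b' @ 4: {1,2,3,4,5,6,7,8,9}  [accepting]
end set {1,2,3,4,5,6,7,8,9} — state 1 in

Answer: ACCEPT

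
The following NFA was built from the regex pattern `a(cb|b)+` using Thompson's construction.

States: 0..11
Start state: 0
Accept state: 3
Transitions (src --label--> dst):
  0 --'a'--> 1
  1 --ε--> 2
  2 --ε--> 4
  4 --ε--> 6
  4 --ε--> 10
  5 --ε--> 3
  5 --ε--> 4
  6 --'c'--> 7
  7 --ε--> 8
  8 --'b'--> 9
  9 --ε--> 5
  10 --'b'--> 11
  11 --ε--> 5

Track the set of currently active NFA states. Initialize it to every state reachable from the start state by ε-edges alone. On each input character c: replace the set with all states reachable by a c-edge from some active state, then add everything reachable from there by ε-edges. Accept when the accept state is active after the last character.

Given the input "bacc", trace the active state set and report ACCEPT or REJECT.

Answer: REJECT

Derivation:
S₀ = ε-closure({0}) = {0}
'b' @ 1: {}  — dead — no transitions
rest 'acc' ignored (set empty)
end set {} — state 3 not in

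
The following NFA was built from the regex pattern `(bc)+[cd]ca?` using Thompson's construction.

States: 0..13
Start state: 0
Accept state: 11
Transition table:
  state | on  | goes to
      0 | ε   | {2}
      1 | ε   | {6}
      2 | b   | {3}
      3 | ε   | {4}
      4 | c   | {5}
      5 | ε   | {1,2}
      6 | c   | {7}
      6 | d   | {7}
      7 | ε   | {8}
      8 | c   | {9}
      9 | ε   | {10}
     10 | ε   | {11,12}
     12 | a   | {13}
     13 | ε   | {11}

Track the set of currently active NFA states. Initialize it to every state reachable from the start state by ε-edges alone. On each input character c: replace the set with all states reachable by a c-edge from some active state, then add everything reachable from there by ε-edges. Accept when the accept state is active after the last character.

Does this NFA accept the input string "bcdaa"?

initial (ε-close {0}): {0,2}
'b' @ 1: {3,4}
'c' @ 2: {1,2,5,6}
'd' @ 3: {7,8}
'a' @ 4: {}  — state set empty
rest 'a' ignored (set empty)
after full input: {}  (accept=11 not in)

Answer: REJECT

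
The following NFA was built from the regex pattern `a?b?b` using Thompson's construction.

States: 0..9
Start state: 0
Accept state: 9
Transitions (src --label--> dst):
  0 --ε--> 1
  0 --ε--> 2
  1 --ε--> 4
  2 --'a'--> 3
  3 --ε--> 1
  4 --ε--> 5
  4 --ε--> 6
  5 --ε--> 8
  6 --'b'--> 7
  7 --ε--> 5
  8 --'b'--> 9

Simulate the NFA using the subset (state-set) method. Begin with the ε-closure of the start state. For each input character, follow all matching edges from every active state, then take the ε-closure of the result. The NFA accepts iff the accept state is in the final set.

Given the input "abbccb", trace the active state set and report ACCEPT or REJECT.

Answer: REJECT

Steps:
start: ε-closure({0}) = {0,1,2,4,5,6,8}
'a' @ 1: {1,3,4,5,6,8}
'b' @ 2: {5,7,8,9}  (accept∈set)
'b' @ 3: {9}  (accept∈set)
'c' @ 4: {}  — no active states
rest 'cb' ignored (set empty)
end set {} — state 9 not in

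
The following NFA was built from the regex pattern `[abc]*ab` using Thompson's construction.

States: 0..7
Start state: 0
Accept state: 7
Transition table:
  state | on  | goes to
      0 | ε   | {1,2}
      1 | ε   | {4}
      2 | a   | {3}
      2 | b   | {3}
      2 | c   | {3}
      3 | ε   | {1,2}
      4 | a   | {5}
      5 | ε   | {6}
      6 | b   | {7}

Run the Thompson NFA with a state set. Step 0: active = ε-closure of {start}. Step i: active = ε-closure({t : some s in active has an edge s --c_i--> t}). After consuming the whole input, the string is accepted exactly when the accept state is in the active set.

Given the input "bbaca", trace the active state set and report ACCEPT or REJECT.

Answer: REJECT

Steps:
start: ε-closure({0}) = {0,1,2,4}
'b' @ 1: {1,2,3,4}
'b' @ 2: {1,2,3,4}
'a' @ 3: {1,2,3,4,5,6}
'c' @ 4: {1,2,3,4}
'a' @ 5: {1,2,3,4,5,6}
end set {1,2,3,4,5,6} — state 7 not in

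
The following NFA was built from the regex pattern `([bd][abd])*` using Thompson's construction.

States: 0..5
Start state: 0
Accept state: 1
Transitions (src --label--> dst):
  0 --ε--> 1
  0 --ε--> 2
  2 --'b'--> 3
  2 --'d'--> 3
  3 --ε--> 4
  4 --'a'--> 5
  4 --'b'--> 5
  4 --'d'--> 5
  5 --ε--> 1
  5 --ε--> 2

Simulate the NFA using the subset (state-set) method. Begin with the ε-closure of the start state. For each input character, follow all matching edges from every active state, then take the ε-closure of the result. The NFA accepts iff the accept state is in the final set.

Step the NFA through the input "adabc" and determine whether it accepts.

start: ε-closure({0}) = {0,1,2}
'a' @ 1: {}  — dead — no transitions
rest 'dabc' ignored (set empty)
end set {} — state 1 not in

Answer: REJECT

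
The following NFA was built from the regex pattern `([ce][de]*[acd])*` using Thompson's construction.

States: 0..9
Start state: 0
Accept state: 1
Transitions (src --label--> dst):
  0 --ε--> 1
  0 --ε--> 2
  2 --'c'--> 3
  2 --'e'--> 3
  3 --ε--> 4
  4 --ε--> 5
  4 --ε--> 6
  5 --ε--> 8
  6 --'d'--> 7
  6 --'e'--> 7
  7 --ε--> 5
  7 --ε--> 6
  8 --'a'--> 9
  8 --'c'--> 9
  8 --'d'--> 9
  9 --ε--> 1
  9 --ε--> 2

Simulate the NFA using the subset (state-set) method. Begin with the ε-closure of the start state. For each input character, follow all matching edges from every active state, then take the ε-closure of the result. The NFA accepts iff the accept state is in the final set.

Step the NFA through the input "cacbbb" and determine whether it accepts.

start: ε-closure({0}) = {0,1,2}
'c' @ 1: {3,4,5,6,8}
'a' @ 2: {1,2,9}  [accepting]
'c' @ 3: {3,4,5,6,8}
'b' @ 4: {}  — dead — no transitions
rest 'bb' ignored (set empty)
end set {} — state 1 not in

Answer: REJECT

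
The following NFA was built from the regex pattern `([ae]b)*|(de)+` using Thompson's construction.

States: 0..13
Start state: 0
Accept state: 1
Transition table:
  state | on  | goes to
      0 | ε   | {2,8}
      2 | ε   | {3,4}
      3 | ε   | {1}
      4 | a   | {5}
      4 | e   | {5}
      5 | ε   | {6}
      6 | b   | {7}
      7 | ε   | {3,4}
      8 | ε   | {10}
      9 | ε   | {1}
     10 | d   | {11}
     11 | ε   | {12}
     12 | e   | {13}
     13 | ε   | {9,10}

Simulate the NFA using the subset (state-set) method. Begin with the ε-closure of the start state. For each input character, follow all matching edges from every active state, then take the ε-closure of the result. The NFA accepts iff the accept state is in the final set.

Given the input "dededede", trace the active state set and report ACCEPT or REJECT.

start: ε-closure({0}) = {0,1,2,3,4,8,10}
'd' @ 1: {11,12}
'e' @ 2: {1,9,10,13}  ✓accept
'd' @ 3: {11,12}
'e' @ 4: {1,9,10,13}  ✓accept
'd' @ 5: {11,12}
'e' @ 6: {1,9,10,13}  ✓accept
'd' @ 7: {11,12}
'e' @ 8: {1,9,10,13}  ✓accept
final: {1,9,10,13}; accept 1 in set

Answer: ACCEPT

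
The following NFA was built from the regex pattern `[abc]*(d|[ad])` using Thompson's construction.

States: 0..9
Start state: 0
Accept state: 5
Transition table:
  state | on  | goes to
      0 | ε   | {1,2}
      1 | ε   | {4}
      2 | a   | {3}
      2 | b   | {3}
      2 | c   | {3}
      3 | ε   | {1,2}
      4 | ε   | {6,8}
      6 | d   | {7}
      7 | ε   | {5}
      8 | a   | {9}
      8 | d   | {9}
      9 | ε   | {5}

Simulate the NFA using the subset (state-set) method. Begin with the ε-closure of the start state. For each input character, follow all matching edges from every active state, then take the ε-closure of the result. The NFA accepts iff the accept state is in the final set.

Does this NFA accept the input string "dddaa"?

start: ε-closure({0}) = {0,1,2,4,6,8}
'd' @ 1: {5,7,9}  [accepting]
'd' @ 2: {}  — state set empty
rest 'daa' ignored (set empty)
end set {} — state 5 not in

Answer: REJECT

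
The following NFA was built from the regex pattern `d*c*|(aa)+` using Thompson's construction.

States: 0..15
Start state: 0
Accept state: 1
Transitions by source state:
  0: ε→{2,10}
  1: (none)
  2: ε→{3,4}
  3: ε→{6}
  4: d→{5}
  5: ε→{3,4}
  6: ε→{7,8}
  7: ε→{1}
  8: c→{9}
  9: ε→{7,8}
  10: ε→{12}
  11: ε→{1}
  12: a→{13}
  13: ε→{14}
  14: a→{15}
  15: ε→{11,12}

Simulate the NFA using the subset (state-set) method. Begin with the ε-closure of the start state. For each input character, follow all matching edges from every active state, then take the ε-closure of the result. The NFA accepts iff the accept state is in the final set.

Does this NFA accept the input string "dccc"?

Answer: ACCEPT

Derivation:
initial (ε-close {0}): {0,1,2,3,4,6,7,8,10,12}
'd' @ 1: {1,3,4,5,6,7,8}  ✓accept
'c' @ 2: {1,7,8,9}  ✓accept
'c' @ 3: {1,7,8,9}  ✓accept
'c' @ 4: {1,7,8,9}  ✓accept
end set {1,7,8,9} — state 1 in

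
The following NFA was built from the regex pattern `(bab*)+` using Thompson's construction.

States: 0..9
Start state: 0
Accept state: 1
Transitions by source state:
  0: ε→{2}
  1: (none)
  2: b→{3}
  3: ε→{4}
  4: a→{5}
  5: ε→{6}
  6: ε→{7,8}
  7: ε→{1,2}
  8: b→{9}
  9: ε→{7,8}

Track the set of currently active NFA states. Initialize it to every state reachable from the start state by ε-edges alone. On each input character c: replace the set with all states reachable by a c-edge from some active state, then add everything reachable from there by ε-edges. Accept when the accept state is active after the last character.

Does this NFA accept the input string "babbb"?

S₀ = ε-closure({0}) = {0,2}
'b' @ 1: {3,4}
'a' @ 2: {1,2,5,6,7,8}  (accept∈set)
'b' @ 3: {1,2,3,4,7,8,9}  (accept∈set)
'b' @ 4: {1,2,3,4,7,8,9}  (accept∈set)
'b' @ 5: {1,2,3,4,7,8,9}  (accept∈set)
end set {1,2,3,4,7,8,9} — state 1 in

Answer: ACCEPT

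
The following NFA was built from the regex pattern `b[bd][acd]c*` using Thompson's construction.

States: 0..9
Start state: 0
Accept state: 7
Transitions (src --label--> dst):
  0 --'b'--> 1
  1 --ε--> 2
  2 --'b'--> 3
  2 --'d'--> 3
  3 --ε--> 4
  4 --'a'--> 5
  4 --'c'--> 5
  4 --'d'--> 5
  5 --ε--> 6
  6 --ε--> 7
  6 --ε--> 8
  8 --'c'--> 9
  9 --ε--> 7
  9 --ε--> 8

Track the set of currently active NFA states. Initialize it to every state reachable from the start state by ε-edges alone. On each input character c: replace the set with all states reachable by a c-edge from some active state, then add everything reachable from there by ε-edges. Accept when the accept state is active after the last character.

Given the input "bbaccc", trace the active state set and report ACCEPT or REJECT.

S₀ = ε-closure({0}) = {0}
'b' @ 1: {1,2}
'b' @ 2: {3,4}
'a' @ 3: {5,6,7,8}  [accepting]
'c' @ 4: {7,8,9}  [accepting]
'c' @ 5: {7,8,9}  [accepting]
'c' @ 6: {7,8,9}  [accepting]
end set {7,8,9} — state 7 in

Answer: ACCEPT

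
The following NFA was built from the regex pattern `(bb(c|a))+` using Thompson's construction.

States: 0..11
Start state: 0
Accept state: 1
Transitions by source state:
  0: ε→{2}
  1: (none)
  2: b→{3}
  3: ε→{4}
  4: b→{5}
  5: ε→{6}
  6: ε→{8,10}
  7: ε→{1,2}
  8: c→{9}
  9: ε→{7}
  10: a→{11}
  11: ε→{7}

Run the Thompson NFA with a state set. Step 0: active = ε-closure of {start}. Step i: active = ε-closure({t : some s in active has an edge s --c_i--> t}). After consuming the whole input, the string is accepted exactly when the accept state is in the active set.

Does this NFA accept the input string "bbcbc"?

start: ε-closure({0}) = {0,2}
'b' @ 1: {3,4}
'b' @ 2: {5,6,8,10}
'c' @ 3: {1,2,7,9}  [accepting]
'b' @ 4: {3,4}
'c' @ 5: {}  — no active states
end set {} — state 1 not in

Answer: REJECT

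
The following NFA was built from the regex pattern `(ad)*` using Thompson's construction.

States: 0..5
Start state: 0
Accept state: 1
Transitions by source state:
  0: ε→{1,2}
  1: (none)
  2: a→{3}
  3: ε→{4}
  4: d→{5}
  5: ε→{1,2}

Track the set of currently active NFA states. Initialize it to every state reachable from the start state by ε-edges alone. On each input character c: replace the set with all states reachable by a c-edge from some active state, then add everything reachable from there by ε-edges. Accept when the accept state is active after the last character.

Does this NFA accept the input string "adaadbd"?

S₀ = ε-closure({0}) = {0,1,2}
'a' @ 1: {3,4}
'd' @ 2: {1,2,5}  (accept∈set)
'a' @ 3: {3,4}
'a' @ 4: {}  — no active states
rest 'dbd' ignored (set empty)
end set {} — state 1 not in

Answer: REJECT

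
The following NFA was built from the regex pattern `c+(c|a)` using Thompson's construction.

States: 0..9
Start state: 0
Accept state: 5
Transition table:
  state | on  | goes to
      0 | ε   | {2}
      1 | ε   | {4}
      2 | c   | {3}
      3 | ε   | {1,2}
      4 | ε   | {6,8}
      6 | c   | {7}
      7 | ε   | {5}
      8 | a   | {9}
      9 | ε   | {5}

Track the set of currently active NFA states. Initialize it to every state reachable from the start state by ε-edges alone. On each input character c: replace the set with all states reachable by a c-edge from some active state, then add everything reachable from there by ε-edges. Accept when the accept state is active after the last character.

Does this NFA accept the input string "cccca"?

Answer: ACCEPT

Steps:
initial (ε-close {0}): {0,2}
'c' @ 1: {1,2,3,4,6,8}
'c' @ 2: {1,2,3,4,5,6,7,8}  ✓accept
'c' @ 3: {1,2,3,4,5,6,7,8}  ✓accept
'c' @ 4: {1,2,3,4,5,6,7,8}  ✓accept
'a' @ 5: {5,9}  ✓accept
end set {5,9} — state 5 in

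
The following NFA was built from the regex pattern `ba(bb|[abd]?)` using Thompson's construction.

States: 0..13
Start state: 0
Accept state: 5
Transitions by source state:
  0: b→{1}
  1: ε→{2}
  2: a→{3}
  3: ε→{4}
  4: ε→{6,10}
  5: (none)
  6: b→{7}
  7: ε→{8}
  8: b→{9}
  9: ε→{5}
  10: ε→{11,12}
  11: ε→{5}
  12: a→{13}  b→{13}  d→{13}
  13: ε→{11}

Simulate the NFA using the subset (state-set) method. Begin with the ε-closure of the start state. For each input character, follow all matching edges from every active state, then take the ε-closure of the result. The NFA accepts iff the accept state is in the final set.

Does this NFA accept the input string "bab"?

initial (ε-close {0}): {0}
'b' @ 1: {1,2}
'a' @ 2: {3,4,5,6,10,11,12}  ✓accept
'b' @ 3: {5,7,8,11,13}  ✓accept
final: {5,7,8,11,13}; accept 5 in set

Answer: ACCEPT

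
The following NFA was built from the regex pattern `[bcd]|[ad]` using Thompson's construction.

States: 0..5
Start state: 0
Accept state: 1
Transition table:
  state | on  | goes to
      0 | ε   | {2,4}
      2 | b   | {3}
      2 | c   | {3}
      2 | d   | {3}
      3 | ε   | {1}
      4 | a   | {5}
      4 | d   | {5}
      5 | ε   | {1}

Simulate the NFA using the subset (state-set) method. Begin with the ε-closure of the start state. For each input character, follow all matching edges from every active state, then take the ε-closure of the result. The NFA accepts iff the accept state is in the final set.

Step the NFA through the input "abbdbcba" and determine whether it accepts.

Answer: REJECT

Steps:
initial (ε-close {0}): {0,2,4}
'a' @ 1: {1,5}  (accept∈set)
'b' @ 2: {}  — dead — no transitions
rest 'bdbcba' ignored (set empty)
after full input: {}  (accept=1 not in)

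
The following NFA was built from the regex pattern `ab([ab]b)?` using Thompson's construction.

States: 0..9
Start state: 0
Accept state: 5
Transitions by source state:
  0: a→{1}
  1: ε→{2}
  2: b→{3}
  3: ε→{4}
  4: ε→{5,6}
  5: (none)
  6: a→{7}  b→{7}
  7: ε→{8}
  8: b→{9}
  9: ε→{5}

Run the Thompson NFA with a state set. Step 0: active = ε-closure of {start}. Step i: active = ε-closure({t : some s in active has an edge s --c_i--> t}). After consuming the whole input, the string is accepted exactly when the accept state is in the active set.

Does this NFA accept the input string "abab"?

initial (ε-close {0}): {0}
'a' @ 1: {1,2}
'b' @ 2: {3,4,5,6}  (accept∈set)
'a' @ 3: {7,8}
'b' @ 4: {5,9}  (accept∈set)
after full input: {5,9}  (accept=5 in)

Answer: ACCEPT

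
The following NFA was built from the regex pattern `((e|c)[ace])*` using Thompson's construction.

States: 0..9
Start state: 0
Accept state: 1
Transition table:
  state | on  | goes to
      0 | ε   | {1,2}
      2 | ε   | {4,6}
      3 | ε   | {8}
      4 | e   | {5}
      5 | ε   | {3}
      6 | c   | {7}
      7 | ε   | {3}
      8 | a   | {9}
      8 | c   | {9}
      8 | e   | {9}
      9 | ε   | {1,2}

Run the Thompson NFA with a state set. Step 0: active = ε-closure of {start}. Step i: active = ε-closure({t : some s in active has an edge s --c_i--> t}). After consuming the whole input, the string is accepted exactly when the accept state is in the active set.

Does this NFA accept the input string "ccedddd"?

initial (ε-close {0}): {0,1,2,4,6}
'c' @ 1: {3,7,8}
'c' @ 2: {1,2,4,6,9}  (accept∈set)
'e' @ 3: {3,5,8}
'd' @ 4: {}  — state set empty
rest 'ddd' ignored (set empty)
end set {} — state 1 not in

Answer: REJECT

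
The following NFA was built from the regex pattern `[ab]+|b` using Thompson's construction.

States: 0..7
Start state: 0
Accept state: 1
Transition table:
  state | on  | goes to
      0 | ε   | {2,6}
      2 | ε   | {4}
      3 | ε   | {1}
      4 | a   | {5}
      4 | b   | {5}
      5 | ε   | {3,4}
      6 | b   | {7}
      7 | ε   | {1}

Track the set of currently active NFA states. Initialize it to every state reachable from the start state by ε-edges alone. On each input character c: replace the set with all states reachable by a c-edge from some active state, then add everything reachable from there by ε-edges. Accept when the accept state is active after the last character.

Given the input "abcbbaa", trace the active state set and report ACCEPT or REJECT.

Answer: REJECT

Steps:
initial (ε-close {0}): {0,2,4,6}
'a' @ 1: {1,3,4,5}  (accept∈set)
'b' @ 2: {1,3,4,5}  (accept∈set)
'c' @ 3: {}  — state set empty
rest 'bbaa' ignored (set empty)
final: {}; accept 1 not in set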